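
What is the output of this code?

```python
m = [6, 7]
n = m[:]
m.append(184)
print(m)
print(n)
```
[6, 7, 184]
[6, 7]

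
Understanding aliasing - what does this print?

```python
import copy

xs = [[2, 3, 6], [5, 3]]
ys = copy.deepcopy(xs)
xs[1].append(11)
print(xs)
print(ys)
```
[[2, 3, 6], [5, 3, 11]]
[[2, 3, 6], [5, 3]]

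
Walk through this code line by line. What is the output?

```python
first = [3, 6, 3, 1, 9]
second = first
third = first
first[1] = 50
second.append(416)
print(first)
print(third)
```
[3, 50, 3, 1, 9, 416]
[3, 50, 3, 1, 9, 416]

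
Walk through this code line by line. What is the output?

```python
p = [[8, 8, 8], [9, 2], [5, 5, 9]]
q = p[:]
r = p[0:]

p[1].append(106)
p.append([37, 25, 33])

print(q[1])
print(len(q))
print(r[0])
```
[9, 2, 106]
3
[8, 8, 8]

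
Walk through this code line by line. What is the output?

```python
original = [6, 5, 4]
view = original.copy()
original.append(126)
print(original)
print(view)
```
[6, 5, 4, 126]
[6, 5, 4]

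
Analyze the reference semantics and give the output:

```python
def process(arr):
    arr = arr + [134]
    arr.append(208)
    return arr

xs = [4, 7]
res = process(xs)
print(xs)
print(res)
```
[4, 7]
[4, 7, 134, 208]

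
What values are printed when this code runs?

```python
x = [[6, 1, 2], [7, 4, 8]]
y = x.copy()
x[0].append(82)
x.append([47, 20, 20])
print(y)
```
[[6, 1, 2, 82], [7, 4, 8]]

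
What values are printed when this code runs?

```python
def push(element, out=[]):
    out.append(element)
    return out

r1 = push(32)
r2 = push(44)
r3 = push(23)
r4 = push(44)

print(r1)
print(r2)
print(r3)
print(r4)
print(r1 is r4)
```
[32, 44, 23, 44]
[32, 44, 23, 44]
[32, 44, 23, 44]
[32, 44, 23, 44]
True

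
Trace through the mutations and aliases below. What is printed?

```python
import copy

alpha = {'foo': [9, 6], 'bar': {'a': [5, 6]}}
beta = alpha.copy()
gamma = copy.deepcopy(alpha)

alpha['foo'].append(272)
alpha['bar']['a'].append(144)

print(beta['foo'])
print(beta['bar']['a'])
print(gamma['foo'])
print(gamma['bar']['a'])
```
[9, 6, 272]
[5, 6, 144]
[9, 6]
[5, 6]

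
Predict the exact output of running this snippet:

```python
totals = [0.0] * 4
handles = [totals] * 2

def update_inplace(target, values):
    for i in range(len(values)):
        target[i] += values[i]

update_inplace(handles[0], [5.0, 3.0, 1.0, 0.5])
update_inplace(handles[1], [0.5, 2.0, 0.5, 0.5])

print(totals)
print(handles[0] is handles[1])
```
[5.5, 5.0, 1.5, 1.0]
True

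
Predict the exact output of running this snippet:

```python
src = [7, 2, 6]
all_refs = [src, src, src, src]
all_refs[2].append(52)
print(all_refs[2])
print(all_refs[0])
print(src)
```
[7, 2, 6, 52]
[7, 2, 6, 52]
[7, 2, 6, 52]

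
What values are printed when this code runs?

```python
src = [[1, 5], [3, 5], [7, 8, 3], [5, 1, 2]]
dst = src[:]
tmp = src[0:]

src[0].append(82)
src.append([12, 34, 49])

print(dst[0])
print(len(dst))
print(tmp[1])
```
[1, 5, 82]
4
[3, 5]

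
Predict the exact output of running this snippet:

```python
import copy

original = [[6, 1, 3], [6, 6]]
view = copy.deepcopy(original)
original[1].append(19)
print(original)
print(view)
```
[[6, 1, 3], [6, 6, 19]]
[[6, 1, 3], [6, 6]]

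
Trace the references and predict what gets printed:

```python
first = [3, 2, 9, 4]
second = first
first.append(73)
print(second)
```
[3, 2, 9, 4, 73]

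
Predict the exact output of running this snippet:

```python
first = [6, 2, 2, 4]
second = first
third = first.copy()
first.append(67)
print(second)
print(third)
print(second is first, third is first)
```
[6, 2, 2, 4, 67]
[6, 2, 2, 4]
True False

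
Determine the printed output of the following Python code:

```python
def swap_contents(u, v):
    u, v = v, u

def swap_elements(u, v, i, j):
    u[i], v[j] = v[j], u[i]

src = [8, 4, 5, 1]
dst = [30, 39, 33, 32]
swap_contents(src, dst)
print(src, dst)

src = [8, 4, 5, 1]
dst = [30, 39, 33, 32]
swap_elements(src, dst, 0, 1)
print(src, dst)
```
[8, 4, 5, 1] [30, 39, 33, 32]
[39, 4, 5, 1] [30, 8, 33, 32]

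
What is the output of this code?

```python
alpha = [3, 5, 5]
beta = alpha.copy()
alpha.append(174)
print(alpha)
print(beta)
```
[3, 5, 5, 174]
[3, 5, 5]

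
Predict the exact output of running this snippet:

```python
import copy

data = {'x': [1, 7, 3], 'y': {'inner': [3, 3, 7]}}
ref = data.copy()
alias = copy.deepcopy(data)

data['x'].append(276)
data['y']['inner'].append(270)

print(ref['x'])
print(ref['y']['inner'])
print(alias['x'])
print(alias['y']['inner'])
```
[1, 7, 3, 276]
[3, 3, 7, 270]
[1, 7, 3]
[3, 3, 7]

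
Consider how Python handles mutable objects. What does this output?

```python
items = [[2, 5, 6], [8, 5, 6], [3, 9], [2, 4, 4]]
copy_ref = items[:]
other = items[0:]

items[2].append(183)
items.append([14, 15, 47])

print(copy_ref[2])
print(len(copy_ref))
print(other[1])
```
[3, 9, 183]
4
[8, 5, 6]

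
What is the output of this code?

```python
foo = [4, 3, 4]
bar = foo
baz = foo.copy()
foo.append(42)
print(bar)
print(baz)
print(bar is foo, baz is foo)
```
[4, 3, 4, 42]
[4, 3, 4]
True False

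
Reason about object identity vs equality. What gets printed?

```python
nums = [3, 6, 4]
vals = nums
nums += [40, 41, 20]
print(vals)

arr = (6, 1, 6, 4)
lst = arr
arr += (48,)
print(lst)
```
[3, 6, 4, 40, 41, 20]
(6, 1, 6, 4)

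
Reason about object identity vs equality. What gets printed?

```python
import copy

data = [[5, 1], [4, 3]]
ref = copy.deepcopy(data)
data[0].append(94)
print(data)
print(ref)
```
[[5, 1, 94], [4, 3]]
[[5, 1], [4, 3]]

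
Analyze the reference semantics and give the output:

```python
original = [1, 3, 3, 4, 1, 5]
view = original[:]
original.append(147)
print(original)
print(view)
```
[1, 3, 3, 4, 1, 5, 147]
[1, 3, 3, 4, 1, 5]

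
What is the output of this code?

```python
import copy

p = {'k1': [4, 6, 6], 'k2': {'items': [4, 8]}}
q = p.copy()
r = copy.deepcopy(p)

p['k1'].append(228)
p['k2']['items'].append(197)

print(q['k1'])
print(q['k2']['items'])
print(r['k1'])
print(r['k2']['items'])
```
[4, 6, 6, 228]
[4, 8, 197]
[4, 6, 6]
[4, 8]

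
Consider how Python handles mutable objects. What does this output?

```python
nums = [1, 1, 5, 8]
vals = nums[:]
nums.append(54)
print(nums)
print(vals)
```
[1, 1, 5, 8, 54]
[1, 1, 5, 8]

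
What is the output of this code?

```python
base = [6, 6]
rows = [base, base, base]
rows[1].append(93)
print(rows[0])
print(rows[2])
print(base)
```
[6, 6, 93]
[6, 6, 93]
[6, 6, 93]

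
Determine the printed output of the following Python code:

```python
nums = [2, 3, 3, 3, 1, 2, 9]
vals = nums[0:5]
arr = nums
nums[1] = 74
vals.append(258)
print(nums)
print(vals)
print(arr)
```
[2, 74, 3, 3, 1, 2, 9]
[2, 3, 3, 3, 1, 258]
[2, 74, 3, 3, 1, 2, 9]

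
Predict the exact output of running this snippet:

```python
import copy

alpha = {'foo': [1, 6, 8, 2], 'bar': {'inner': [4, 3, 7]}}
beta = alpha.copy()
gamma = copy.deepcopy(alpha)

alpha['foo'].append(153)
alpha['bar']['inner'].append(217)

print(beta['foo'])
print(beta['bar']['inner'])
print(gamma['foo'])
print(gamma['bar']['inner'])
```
[1, 6, 8, 2, 153]
[4, 3, 7, 217]
[1, 6, 8, 2]
[4, 3, 7]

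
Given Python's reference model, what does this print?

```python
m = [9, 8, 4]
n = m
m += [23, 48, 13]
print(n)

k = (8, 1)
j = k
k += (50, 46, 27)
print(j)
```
[9, 8, 4, 23, 48, 13]
(8, 1)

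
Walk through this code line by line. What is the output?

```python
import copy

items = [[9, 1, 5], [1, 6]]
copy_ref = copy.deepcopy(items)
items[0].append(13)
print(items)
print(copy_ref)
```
[[9, 1, 5, 13], [1, 6]]
[[9, 1, 5], [1, 6]]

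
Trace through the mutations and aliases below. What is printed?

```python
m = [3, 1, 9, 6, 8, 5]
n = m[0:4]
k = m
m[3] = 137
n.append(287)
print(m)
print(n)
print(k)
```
[3, 1, 9, 137, 8, 5]
[3, 1, 9, 6, 287]
[3, 1, 9, 137, 8, 5]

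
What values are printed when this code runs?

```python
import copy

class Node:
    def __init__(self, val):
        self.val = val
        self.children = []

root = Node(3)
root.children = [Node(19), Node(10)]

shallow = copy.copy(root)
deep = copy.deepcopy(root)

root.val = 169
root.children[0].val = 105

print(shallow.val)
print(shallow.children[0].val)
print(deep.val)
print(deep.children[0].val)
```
3
105
3
19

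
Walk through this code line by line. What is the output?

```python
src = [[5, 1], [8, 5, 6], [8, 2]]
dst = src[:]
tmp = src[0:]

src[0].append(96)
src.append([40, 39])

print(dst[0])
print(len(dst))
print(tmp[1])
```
[5, 1, 96]
3
[8, 5, 6]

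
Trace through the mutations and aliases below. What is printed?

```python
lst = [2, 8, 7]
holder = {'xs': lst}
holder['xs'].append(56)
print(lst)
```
[2, 8, 7, 56]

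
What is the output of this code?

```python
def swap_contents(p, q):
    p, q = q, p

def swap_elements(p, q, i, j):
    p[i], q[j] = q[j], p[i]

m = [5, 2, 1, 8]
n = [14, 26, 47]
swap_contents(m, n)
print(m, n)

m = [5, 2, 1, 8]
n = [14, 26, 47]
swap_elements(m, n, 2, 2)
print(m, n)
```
[5, 2, 1, 8] [14, 26, 47]
[5, 2, 47, 8] [14, 26, 1]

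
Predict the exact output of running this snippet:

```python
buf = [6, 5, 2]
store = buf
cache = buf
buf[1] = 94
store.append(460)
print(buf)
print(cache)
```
[6, 94, 2, 460]
[6, 94, 2, 460]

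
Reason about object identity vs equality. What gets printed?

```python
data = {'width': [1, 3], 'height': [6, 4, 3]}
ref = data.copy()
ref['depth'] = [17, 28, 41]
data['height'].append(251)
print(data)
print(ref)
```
{'width': [1, 3], 'height': [6, 4, 3, 251]}
{'width': [1, 3], 'height': [6, 4, 3, 251], 'depth': [17, 28, 41]}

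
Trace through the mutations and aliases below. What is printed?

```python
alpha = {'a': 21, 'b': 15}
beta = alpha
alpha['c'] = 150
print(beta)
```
{'a': 21, 'b': 15, 'c': 150}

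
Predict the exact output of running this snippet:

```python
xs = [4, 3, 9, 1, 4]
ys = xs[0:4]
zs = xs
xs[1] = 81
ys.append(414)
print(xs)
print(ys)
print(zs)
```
[4, 81, 9, 1, 4]
[4, 3, 9, 1, 414]
[4, 81, 9, 1, 4]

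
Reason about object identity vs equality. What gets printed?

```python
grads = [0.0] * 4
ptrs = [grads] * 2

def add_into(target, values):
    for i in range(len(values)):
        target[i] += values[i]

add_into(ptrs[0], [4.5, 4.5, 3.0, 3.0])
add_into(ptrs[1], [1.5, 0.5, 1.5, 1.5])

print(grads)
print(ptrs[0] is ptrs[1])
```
[6.0, 5.0, 4.5, 4.5]
True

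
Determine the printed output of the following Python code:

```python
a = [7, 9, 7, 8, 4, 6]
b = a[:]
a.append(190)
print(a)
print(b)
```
[7, 9, 7, 8, 4, 6, 190]
[7, 9, 7, 8, 4, 6]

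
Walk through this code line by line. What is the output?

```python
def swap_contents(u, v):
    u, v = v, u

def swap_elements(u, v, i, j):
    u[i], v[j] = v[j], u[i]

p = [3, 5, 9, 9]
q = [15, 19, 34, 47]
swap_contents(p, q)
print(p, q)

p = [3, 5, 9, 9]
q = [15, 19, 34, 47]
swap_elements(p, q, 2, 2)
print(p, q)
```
[3, 5, 9, 9] [15, 19, 34, 47]
[3, 5, 34, 9] [15, 19, 9, 47]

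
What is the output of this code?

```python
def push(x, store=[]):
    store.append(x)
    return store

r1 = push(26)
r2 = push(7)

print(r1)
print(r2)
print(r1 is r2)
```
[26, 7]
[26, 7]
True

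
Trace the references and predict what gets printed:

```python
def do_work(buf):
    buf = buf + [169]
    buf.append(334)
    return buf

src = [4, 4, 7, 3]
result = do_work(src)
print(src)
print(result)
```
[4, 4, 7, 3]
[4, 4, 7, 3, 169, 334]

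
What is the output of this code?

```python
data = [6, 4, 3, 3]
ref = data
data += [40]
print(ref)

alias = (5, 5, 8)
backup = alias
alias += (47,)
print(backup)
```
[6, 4, 3, 3, 40]
(5, 5, 8)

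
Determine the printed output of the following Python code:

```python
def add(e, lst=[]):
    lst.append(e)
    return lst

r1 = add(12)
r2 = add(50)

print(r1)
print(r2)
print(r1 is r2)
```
[12, 50]
[12, 50]
True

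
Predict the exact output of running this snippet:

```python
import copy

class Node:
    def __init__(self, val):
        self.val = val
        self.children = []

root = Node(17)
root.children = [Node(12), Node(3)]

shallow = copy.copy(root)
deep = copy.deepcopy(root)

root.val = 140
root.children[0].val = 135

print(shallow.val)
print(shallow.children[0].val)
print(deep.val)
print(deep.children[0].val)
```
17
135
17
12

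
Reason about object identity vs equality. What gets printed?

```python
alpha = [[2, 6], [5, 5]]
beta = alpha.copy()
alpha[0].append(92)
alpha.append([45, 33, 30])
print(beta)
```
[[2, 6, 92], [5, 5]]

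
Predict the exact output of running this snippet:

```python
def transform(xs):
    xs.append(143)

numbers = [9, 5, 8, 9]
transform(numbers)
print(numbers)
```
[9, 5, 8, 9, 143]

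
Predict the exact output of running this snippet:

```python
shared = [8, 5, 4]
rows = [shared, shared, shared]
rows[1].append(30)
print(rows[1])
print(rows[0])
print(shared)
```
[8, 5, 4, 30]
[8, 5, 4, 30]
[8, 5, 4, 30]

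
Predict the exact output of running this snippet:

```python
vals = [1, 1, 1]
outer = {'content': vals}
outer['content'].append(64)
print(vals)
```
[1, 1, 1, 64]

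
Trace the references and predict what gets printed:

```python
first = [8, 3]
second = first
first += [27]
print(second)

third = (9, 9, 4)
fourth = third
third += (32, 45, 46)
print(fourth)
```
[8, 3, 27]
(9, 9, 4)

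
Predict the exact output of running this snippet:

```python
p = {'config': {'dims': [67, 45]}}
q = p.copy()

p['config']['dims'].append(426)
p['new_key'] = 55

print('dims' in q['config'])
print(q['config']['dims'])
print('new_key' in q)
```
True
[67, 45, 426]
False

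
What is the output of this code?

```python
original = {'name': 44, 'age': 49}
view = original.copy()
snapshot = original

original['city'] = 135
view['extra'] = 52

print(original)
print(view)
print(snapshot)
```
{'name': 44, 'age': 49, 'city': 135}
{'name': 44, 'age': 49, 'extra': 52}
{'name': 44, 'age': 49, 'city': 135}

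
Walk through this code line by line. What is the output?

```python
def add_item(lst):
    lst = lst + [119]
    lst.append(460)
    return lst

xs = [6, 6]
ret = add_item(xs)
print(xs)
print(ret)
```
[6, 6]
[6, 6, 119, 460]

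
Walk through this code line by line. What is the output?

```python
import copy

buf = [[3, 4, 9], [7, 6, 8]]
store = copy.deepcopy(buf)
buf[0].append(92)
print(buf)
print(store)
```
[[3, 4, 9, 92], [7, 6, 8]]
[[3, 4, 9], [7, 6, 8]]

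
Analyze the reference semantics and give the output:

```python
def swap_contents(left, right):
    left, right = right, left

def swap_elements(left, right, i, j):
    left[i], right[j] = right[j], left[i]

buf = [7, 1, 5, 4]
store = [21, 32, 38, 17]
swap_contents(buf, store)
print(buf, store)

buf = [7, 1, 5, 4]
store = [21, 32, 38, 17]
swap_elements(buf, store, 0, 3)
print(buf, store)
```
[7, 1, 5, 4] [21, 32, 38, 17]
[17, 1, 5, 4] [21, 32, 38, 7]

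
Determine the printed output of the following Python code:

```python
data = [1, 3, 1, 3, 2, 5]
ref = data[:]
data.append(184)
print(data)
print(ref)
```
[1, 3, 1, 3, 2, 5, 184]
[1, 3, 1, 3, 2, 5]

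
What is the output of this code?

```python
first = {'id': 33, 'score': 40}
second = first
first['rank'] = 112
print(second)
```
{'id': 33, 'score': 40, 'rank': 112}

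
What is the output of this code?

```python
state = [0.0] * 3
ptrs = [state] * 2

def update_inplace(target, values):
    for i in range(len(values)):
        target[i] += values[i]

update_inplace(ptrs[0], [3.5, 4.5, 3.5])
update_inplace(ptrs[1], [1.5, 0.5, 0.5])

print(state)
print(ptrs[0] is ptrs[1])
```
[5.0, 5.0, 4.0]
True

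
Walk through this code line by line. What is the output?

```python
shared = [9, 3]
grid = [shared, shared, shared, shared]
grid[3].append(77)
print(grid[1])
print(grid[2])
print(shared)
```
[9, 3, 77]
[9, 3, 77]
[9, 3, 77]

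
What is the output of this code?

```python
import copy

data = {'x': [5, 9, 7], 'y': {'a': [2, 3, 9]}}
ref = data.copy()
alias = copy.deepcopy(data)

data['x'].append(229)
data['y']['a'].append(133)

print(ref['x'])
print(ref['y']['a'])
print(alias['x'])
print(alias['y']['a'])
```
[5, 9, 7, 229]
[2, 3, 9, 133]
[5, 9, 7]
[2, 3, 9]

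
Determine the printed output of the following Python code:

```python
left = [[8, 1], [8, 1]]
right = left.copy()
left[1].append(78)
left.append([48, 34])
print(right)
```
[[8, 1], [8, 1, 78]]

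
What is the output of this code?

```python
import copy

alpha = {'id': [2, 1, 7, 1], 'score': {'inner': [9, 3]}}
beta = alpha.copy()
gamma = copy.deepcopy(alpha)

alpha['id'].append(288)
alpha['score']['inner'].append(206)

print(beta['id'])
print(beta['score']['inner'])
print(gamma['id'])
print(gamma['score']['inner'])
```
[2, 1, 7, 1, 288]
[9, 3, 206]
[2, 1, 7, 1]
[9, 3]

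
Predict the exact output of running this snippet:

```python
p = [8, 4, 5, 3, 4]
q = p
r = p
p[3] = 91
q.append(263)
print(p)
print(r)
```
[8, 4, 5, 91, 4, 263]
[8, 4, 5, 91, 4, 263]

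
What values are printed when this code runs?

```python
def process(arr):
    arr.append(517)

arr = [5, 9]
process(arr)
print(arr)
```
[5, 9, 517]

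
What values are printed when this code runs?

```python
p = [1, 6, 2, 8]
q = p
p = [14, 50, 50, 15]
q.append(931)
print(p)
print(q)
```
[14, 50, 50, 15]
[1, 6, 2, 8, 931]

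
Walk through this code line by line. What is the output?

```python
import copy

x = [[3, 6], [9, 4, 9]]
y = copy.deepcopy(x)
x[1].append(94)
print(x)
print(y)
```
[[3, 6], [9, 4, 9, 94]]
[[3, 6], [9, 4, 9]]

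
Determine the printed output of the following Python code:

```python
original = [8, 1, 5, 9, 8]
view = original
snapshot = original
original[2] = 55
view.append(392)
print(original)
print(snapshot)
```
[8, 1, 55, 9, 8, 392]
[8, 1, 55, 9, 8, 392]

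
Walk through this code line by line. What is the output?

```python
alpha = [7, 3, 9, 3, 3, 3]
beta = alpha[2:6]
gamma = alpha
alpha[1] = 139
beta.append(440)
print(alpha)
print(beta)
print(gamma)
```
[7, 139, 9, 3, 3, 3]
[9, 3, 3, 3, 440]
[7, 139, 9, 3, 3, 3]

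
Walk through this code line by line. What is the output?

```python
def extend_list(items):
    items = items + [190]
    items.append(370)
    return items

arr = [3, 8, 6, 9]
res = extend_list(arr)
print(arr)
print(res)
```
[3, 8, 6, 9]
[3, 8, 6, 9, 190, 370]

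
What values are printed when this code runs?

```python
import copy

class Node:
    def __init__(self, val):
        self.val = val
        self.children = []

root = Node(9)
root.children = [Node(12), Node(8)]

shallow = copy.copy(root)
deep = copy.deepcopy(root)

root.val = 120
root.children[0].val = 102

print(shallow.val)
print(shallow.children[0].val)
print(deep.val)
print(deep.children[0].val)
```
9
102
9
12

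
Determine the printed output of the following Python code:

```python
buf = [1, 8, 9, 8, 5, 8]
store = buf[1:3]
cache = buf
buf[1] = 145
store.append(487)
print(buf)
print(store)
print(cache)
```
[1, 145, 9, 8, 5, 8]
[8, 9, 487]
[1, 145, 9, 8, 5, 8]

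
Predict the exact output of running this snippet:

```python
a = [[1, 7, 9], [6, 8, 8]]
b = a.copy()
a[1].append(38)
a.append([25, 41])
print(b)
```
[[1, 7, 9], [6, 8, 8, 38]]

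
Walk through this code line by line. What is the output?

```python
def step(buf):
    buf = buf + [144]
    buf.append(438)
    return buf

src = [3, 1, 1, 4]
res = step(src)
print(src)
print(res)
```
[3, 1, 1, 4]
[3, 1, 1, 4, 144, 438]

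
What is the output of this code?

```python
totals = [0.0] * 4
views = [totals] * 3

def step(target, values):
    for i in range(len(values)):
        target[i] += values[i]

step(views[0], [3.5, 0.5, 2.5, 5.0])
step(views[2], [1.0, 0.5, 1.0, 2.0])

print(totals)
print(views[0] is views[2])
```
[4.5, 1.0, 3.5, 7.0]
True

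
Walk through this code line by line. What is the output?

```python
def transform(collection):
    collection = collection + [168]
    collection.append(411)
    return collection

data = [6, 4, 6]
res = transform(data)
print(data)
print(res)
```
[6, 4, 6]
[6, 4, 6, 168, 411]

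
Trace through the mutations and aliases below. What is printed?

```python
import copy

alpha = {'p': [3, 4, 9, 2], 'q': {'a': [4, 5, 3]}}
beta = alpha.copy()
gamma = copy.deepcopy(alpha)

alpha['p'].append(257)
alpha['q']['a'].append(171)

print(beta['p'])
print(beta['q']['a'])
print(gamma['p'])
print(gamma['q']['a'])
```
[3, 4, 9, 2, 257]
[4, 5, 3, 171]
[3, 4, 9, 2]
[4, 5, 3]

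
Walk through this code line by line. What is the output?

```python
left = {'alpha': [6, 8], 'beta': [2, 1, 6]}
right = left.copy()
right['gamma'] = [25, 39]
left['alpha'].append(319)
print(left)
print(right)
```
{'alpha': [6, 8, 319], 'beta': [2, 1, 6]}
{'alpha': [6, 8, 319], 'beta': [2, 1, 6], 'gamma': [25, 39]}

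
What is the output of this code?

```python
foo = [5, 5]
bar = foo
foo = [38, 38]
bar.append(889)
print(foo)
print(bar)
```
[38, 38]
[5, 5, 889]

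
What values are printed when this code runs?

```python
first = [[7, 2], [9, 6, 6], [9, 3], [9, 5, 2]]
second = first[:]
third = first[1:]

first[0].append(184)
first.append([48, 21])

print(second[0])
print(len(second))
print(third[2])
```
[7, 2, 184]
4
[9, 5, 2]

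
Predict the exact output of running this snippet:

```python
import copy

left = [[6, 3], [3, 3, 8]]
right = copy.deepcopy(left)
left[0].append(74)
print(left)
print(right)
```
[[6, 3, 74], [3, 3, 8]]
[[6, 3], [3, 3, 8]]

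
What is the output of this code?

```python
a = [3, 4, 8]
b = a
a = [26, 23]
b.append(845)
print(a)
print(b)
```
[26, 23]
[3, 4, 8, 845]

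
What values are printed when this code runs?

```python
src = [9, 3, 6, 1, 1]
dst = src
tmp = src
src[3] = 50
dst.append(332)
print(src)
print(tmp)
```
[9, 3, 6, 50, 1, 332]
[9, 3, 6, 50, 1, 332]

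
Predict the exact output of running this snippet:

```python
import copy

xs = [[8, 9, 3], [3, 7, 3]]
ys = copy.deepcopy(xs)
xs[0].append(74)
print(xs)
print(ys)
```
[[8, 9, 3, 74], [3, 7, 3]]
[[8, 9, 3], [3, 7, 3]]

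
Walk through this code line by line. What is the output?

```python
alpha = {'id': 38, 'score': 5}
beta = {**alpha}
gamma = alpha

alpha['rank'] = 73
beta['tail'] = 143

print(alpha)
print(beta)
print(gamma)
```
{'id': 38, 'score': 5, 'rank': 73}
{'id': 38, 'score': 5, 'tail': 143}
{'id': 38, 'score': 5, 'rank': 73}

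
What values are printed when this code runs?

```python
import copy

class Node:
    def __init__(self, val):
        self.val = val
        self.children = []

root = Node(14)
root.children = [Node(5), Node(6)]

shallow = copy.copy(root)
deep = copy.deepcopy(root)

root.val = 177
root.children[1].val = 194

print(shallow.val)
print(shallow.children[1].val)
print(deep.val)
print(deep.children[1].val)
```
14
194
14
6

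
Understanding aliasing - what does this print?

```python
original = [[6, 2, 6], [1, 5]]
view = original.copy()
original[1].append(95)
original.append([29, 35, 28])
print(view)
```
[[6, 2, 6], [1, 5, 95]]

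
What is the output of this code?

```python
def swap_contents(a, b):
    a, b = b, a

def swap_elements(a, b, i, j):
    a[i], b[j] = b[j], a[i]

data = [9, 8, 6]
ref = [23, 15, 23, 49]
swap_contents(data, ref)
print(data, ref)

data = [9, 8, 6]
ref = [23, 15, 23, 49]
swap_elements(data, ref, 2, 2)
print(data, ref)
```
[9, 8, 6] [23, 15, 23, 49]
[9, 8, 23] [23, 15, 6, 49]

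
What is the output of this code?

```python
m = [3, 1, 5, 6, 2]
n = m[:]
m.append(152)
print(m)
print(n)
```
[3, 1, 5, 6, 2, 152]
[3, 1, 5, 6, 2]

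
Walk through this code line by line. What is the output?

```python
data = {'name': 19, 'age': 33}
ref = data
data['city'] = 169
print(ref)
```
{'name': 19, 'age': 33, 'city': 169}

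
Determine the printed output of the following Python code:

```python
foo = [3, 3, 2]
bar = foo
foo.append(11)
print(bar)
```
[3, 3, 2, 11]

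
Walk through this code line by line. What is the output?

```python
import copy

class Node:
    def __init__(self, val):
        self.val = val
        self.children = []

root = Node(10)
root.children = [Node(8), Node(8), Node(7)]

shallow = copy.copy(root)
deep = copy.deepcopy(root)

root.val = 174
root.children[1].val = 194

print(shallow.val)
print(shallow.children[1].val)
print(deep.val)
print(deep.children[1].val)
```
10
194
10
8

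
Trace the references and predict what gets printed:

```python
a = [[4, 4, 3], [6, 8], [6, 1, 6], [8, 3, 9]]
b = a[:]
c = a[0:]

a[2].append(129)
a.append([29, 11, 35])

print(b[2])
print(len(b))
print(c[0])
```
[6, 1, 6, 129]
4
[4, 4, 3]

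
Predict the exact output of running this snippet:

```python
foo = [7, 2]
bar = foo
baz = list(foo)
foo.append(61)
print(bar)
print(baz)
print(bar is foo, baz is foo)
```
[7, 2, 61]
[7, 2]
True False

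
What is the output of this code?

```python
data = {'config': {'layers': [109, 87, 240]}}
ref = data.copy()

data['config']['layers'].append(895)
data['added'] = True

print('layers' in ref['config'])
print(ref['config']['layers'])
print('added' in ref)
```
True
[109, 87, 240, 895]
False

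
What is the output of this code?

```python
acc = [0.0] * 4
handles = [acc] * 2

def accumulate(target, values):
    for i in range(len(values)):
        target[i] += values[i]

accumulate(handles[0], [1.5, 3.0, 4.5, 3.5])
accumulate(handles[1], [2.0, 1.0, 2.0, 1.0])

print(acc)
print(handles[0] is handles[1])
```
[3.5, 4.0, 6.5, 4.5]
True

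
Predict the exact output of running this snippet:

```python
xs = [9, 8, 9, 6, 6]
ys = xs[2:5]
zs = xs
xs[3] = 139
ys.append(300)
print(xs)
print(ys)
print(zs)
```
[9, 8, 9, 139, 6]
[9, 6, 6, 300]
[9, 8, 9, 139, 6]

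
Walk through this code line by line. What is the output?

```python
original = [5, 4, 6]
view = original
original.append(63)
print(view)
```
[5, 4, 6, 63]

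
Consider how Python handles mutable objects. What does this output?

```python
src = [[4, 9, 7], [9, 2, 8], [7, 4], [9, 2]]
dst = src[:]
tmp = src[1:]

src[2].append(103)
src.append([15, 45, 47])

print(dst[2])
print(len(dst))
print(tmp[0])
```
[7, 4, 103]
4
[9, 2, 8]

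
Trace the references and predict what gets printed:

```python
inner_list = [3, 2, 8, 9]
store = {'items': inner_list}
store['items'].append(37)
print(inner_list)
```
[3, 2, 8, 9, 37]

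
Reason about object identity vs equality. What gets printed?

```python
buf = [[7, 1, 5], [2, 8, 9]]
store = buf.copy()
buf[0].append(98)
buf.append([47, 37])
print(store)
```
[[7, 1, 5, 98], [2, 8, 9]]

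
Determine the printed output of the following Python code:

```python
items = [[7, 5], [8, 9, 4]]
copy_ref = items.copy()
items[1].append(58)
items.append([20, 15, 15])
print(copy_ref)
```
[[7, 5], [8, 9, 4, 58]]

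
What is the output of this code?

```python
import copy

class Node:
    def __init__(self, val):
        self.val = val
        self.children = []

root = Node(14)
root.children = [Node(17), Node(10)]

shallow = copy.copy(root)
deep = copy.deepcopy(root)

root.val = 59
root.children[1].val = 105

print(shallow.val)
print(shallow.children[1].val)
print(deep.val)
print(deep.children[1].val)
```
14
105
14
10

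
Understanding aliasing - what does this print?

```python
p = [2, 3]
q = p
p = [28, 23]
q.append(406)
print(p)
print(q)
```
[28, 23]
[2, 3, 406]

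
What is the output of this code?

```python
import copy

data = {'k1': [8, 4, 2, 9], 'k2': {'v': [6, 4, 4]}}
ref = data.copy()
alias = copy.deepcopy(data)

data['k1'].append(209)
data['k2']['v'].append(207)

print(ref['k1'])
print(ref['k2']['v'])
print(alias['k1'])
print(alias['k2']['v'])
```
[8, 4, 2, 9, 209]
[6, 4, 4, 207]
[8, 4, 2, 9]
[6, 4, 4]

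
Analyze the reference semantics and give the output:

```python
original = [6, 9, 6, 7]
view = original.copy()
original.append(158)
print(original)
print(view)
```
[6, 9, 6, 7, 158]
[6, 9, 6, 7]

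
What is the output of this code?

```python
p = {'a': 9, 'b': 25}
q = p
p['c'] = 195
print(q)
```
{'a': 9, 'b': 25, 'c': 195}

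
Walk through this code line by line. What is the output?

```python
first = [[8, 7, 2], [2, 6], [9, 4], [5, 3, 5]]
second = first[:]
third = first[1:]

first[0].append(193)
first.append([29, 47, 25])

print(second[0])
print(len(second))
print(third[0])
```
[8, 7, 2, 193]
4
[2, 6]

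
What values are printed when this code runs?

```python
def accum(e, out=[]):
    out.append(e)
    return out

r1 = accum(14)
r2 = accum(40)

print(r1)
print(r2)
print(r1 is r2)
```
[14, 40]
[14, 40]
True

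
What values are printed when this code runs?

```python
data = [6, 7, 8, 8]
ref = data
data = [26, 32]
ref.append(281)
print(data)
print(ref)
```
[26, 32]
[6, 7, 8, 8, 281]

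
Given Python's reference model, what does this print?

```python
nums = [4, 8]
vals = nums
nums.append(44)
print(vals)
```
[4, 8, 44]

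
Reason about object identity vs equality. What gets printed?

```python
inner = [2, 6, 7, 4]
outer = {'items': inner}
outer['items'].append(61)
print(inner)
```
[2, 6, 7, 4, 61]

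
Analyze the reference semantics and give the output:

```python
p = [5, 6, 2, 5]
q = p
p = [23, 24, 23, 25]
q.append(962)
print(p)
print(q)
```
[23, 24, 23, 25]
[5, 6, 2, 5, 962]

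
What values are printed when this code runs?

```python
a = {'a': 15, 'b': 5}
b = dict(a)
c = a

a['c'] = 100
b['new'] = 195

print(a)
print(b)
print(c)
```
{'a': 15, 'b': 5, 'c': 100}
{'a': 15, 'b': 5, 'new': 195}
{'a': 15, 'b': 5, 'c': 100}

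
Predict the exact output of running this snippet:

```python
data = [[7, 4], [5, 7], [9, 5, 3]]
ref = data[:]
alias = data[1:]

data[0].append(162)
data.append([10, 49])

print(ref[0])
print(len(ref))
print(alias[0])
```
[7, 4, 162]
3
[5, 7]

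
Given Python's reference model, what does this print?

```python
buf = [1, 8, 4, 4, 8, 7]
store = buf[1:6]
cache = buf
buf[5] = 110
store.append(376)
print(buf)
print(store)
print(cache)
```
[1, 8, 4, 4, 8, 110]
[8, 4, 4, 8, 7, 376]
[1, 8, 4, 4, 8, 110]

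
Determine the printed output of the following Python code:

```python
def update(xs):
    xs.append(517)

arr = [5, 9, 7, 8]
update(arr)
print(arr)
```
[5, 9, 7, 8, 517]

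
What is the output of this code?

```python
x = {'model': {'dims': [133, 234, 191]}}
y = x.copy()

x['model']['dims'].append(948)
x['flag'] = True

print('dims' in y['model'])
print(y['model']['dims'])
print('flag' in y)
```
True
[133, 234, 191, 948]
False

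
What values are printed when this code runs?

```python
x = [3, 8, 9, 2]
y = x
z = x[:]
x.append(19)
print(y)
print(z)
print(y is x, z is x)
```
[3, 8, 9, 2, 19]
[3, 8, 9, 2]
True False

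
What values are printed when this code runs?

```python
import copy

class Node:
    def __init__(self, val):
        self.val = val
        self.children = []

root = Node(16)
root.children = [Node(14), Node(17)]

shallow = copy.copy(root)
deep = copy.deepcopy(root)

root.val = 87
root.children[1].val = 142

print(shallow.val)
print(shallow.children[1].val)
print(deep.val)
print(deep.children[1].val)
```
16
142
16
17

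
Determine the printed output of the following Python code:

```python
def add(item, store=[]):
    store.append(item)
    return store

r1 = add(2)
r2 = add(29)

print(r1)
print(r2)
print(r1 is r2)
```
[2, 29]
[2, 29]
True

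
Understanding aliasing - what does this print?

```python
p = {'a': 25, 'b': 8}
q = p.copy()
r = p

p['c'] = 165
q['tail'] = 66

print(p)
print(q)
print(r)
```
{'a': 25, 'b': 8, 'c': 165}
{'a': 25, 'b': 8, 'tail': 66}
{'a': 25, 'b': 8, 'c': 165}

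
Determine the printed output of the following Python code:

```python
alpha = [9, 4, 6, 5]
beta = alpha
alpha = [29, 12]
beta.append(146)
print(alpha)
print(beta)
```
[29, 12]
[9, 4, 6, 5, 146]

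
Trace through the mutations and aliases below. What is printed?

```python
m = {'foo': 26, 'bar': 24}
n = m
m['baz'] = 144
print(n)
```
{'foo': 26, 'bar': 24, 'baz': 144}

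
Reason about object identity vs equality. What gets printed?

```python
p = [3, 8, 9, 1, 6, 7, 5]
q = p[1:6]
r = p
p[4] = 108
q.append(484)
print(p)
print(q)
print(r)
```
[3, 8, 9, 1, 108, 7, 5]
[8, 9, 1, 6, 7, 484]
[3, 8, 9, 1, 108, 7, 5]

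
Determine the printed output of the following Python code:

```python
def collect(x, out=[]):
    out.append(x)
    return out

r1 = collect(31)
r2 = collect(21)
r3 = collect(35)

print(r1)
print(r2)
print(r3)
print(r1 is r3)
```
[31, 21, 35]
[31, 21, 35]
[31, 21, 35]
True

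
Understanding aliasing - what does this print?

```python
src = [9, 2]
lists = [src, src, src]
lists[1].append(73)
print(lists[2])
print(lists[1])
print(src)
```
[9, 2, 73]
[9, 2, 73]
[9, 2, 73]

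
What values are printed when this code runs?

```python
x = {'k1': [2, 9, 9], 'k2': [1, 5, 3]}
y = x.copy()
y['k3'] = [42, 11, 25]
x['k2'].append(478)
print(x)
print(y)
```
{'k1': [2, 9, 9], 'k2': [1, 5, 3, 478]}
{'k1': [2, 9, 9], 'k2': [1, 5, 3, 478], 'k3': [42, 11, 25]}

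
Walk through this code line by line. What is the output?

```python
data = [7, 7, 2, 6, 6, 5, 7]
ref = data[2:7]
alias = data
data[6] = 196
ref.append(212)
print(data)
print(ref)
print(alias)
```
[7, 7, 2, 6, 6, 5, 196]
[2, 6, 6, 5, 7, 212]
[7, 7, 2, 6, 6, 5, 196]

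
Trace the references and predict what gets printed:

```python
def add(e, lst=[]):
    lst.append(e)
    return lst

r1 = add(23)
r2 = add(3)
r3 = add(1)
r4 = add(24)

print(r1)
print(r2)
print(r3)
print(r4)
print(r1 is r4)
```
[23, 3, 1, 24]
[23, 3, 1, 24]
[23, 3, 1, 24]
[23, 3, 1, 24]
True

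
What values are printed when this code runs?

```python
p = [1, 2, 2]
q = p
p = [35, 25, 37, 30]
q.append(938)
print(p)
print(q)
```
[35, 25, 37, 30]
[1, 2, 2, 938]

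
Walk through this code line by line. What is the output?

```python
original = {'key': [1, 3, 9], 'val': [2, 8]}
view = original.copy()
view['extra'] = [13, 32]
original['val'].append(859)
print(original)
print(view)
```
{'key': [1, 3, 9], 'val': [2, 8, 859]}
{'key': [1, 3, 9], 'val': [2, 8, 859], 'extra': [13, 32]}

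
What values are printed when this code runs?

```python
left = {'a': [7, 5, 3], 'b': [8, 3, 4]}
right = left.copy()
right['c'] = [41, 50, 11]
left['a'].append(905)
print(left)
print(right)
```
{'a': [7, 5, 3, 905], 'b': [8, 3, 4]}
{'a': [7, 5, 3, 905], 'b': [8, 3, 4], 'c': [41, 50, 11]}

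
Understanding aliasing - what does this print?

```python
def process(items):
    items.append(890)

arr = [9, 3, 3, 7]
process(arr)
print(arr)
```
[9, 3, 3, 7, 890]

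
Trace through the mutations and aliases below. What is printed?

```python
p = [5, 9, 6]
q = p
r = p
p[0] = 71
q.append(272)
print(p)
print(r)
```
[71, 9, 6, 272]
[71, 9, 6, 272]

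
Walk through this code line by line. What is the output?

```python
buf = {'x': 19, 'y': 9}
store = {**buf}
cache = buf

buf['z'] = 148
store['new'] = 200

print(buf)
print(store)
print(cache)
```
{'x': 19, 'y': 9, 'z': 148}
{'x': 19, 'y': 9, 'new': 200}
{'x': 19, 'y': 9, 'z': 148}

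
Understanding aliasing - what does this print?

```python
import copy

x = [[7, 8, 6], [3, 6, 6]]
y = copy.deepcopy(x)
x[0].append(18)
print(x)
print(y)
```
[[7, 8, 6, 18], [3, 6, 6]]
[[7, 8, 6], [3, 6, 6]]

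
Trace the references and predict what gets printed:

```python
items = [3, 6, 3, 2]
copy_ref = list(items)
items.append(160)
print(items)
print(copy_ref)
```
[3, 6, 3, 2, 160]
[3, 6, 3, 2]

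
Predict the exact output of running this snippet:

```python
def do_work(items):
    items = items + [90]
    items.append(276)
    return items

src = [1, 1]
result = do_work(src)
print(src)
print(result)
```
[1, 1]
[1, 1, 90, 276]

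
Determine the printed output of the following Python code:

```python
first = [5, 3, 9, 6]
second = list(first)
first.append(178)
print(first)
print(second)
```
[5, 3, 9, 6, 178]
[5, 3, 9, 6]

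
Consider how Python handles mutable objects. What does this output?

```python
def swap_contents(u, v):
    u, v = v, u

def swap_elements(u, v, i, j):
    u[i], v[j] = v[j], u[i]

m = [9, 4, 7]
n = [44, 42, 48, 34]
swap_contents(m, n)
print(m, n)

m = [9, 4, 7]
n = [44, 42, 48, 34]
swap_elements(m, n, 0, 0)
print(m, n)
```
[9, 4, 7] [44, 42, 48, 34]
[44, 4, 7] [9, 42, 48, 34]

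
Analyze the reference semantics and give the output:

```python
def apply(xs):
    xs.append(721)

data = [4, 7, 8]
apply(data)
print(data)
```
[4, 7, 8, 721]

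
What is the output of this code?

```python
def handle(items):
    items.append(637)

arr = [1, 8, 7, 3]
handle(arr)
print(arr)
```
[1, 8, 7, 3, 637]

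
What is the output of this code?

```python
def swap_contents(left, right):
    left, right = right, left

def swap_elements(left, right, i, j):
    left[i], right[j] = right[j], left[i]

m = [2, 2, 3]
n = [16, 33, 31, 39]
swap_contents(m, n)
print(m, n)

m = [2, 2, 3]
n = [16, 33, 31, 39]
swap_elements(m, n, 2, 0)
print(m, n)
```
[2, 2, 3] [16, 33, 31, 39]
[2, 2, 16] [3, 33, 31, 39]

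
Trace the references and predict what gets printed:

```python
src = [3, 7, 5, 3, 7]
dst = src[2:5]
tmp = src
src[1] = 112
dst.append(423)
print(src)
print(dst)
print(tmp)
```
[3, 112, 5, 3, 7]
[5, 3, 7, 423]
[3, 112, 5, 3, 7]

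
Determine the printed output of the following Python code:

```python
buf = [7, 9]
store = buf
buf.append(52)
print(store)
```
[7, 9, 52]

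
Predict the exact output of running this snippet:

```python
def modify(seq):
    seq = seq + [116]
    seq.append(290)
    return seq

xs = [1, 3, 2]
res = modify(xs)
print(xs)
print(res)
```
[1, 3, 2]
[1, 3, 2, 116, 290]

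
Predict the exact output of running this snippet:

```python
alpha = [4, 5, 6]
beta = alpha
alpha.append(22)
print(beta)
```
[4, 5, 6, 22]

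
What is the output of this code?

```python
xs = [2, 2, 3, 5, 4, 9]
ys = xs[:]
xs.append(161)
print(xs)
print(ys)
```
[2, 2, 3, 5, 4, 9, 161]
[2, 2, 3, 5, 4, 9]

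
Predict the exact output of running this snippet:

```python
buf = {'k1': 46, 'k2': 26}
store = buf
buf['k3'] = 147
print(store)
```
{'k1': 46, 'k2': 26, 'k3': 147}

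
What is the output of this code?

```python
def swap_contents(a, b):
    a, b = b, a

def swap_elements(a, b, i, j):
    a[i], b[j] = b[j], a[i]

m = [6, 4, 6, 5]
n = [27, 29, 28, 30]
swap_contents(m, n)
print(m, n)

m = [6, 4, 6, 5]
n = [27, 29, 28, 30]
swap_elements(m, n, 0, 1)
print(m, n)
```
[6, 4, 6, 5] [27, 29, 28, 30]
[29, 4, 6, 5] [27, 6, 28, 30]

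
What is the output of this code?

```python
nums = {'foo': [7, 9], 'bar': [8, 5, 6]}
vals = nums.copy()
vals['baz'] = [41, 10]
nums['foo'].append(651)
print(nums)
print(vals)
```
{'foo': [7, 9, 651], 'bar': [8, 5, 6]}
{'foo': [7, 9, 651], 'bar': [8, 5, 6], 'baz': [41, 10]}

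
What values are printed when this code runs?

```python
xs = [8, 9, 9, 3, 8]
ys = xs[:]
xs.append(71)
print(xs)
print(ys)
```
[8, 9, 9, 3, 8, 71]
[8, 9, 9, 3, 8]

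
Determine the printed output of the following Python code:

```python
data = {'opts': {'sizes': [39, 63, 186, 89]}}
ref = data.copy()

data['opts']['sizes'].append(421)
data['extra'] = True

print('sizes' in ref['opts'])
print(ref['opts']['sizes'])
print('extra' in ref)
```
True
[39, 63, 186, 89, 421]
False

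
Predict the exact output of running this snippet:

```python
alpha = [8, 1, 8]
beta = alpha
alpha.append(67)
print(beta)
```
[8, 1, 8, 67]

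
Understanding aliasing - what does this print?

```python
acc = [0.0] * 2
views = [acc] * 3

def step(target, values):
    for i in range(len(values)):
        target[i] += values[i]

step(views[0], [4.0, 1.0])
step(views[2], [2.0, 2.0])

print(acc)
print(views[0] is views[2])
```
[6.0, 3.0]
True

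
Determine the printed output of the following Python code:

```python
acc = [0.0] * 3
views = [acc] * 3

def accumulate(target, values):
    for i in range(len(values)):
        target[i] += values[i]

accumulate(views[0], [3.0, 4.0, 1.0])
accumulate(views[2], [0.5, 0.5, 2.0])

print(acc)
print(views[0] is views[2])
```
[3.5, 4.5, 3.0]
True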